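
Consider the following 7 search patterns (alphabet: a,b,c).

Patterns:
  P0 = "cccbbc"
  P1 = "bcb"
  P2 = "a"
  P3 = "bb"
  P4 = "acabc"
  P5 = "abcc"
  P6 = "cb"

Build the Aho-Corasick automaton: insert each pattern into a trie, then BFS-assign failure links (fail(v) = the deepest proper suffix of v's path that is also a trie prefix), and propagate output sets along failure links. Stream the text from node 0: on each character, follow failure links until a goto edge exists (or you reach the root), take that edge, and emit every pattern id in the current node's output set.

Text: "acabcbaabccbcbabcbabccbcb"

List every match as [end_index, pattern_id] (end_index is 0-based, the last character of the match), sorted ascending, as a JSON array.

Build:
Trie nodes:
  0='ε' goto a→10 b→7 c→1
  1='c' goto b→19 c→2
  2='cc' goto c→3
  3='ccc' goto b→4
  4='cccb' goto b→5
  5='cccbb' goto c→6
  6='cccbbc' goto ·  ←P0
  7='b' goto b→11 c→8
  8='bc' goto b→9
  9='bcb' goto ·  ←P1
  10='a' goto b→16 c→12  ←P2
  11='bb' goto ·  ←P3
  12='ac' goto a→13
  13='aca' goto b→14
  14='acab' goto c→15
  15='acabc' goto ·  ←P4
  16='ab' goto c→17
  17='abc' goto c→18
  18='abcc' goto ·  ←P5
  19='cb' goto ·  ←P6

Failure links (BFS by depth):
  fail(1) 'c': from fail(0)=0 chase 'c': 0 ⇒ 0;  out=∅∪out(0)=∅
  fail(7) 'b': from fail(0)=0 chase 'b': 0 ⇒ 0;  out=∅∪out(0)=∅
  fail(10) 'a': from fail(0)=0 chase 'a': 0 ⇒ 0;  out={2}∪out(0)={2}
  fail(2) 'cc': from fail(1)=0 chase 'c': 0 ⇒ 1;  out=∅∪out(1)=∅
  fail(8) 'bc': from fail(7)=0 chase 'c': 0 ⇒ 1;  out=∅∪out(1)=∅
  fail(11) 'bb': from fail(7)=0 chase 'b': 0 ⇒ 7;  out={3}∪out(7)={3}
  fail(12) 'ac': from fail(10)=0 chase 'c': 0 ⇒ 1;  out=∅∪out(1)=∅
  fail(16) 'ab': from fail(10)=0 chase 'b': 0 ⇒ 7;  out=∅∪out(7)=∅
  fail(19) 'cb': from fail(1)=0 chase 'b': 0 ⇒ 7;  out={6}∪out(7)={6}
  fail(3) 'ccc': from fail(2)=1 chase 'c': 1 ⇒ 2;  out=∅∪out(2)=∅
  fail(9) 'bcb': from fail(8)=1 chase 'b': 1 ⇒ 19;  out={1}∪out(19)={1,6}
  fail(13) 'aca': from fail(12)=1 chase 'a': 1→0 ⇒ 10;  out=∅∪out(10)={2}
  fail(17) 'abc': from fail(16)=7 chase 'c': 7 ⇒ 8;  out=∅∪out(8)=∅
  fail(4) 'cccb': from fail(3)=2 chase 'b': 2→1 ⇒ 19;  out=∅∪out(19)={6}
  fail(14) 'acab': from fail(13)=10 chase 'b': 10 ⇒ 16;  out=∅∪out(16)=∅
  fail(18) 'abcc': from fail(17)=8 chase 'c': 8→1 ⇒ 2;  out={5}∪out(2)={5}
  fail(5) 'cccbb': from fail(4)=19 chase 'b': 19→7 ⇒ 11;  out=∅∪out(11)={3}
  fail(15) 'acabc': from fail(14)=16 chase 'c': 16 ⇒ 17;  out={4}∪out(17)={4}
  fail(6) 'cccbbc': from fail(5)=11 chase 'c': 11→7 ⇒ 8;  out={0}∪out(8)={0}

Text stream:
i=0 'a': node 0→10  → match P2@[0:0]
i=1 'c': node 10→12
i=2 'a': node 12→13  → match P2@[2:2]
i=3 'b': node 13→14
i=4 'c': node 14→15  → match P4@[0:4]
i=5 'b': node 15→9 (fail-walked)  → match P1@[3:5],P6@[4:5]
i=6 'a': node 9→10 (fail-walked)  → match P2@[6:6]
i=7 'a': node 10→10 (fail-walked)  → match P2@[7:7]
i=8 'b': node 10→16
i=9 'c': node 16→17
i=10 'c': node 17→18  → match P5@[7:10]
i=11 'b': node 18→19 (fail-walked)  → match P6@[10:11]
i=12 'c': node 19→8 (fail-walked)
i=13 'b': node 8→9  → match P1@[11:13],P6@[12:13]
i=14 'a': node 9→10 (fail-walked)  → match P2@[14:14]
i=15 'b': node 10→16
i=16 'c': node 16→17
i=17 'b': node 17→9 (fail-walked)  → match P1@[15:17],P6@[16:17]
i=18 'a': node 9→10 (fail-walked)  → match P2@[18:18]
i=19 'b': node 10→16
i=20 'c': node 16→17
i=21 'c': node 17→18  → match P5@[18:21]
i=22 'b': node 18→19 (fail-walked)  → match P6@[21:22]
i=23 'c': node 19→8 (fail-walked)
i=24 'b': node 8→9  → match P1@[22:24],P6@[23:24]

All matches (sorted): [[0,2],[2,2],[4,4],[5,1],[5,6],[6,2],[7,2],[10,5],[11,6],[13,1],[13,6],[14,2],[17,1],[17,6],[18,2],[21,5],[22,6],[24,1],[24,6]]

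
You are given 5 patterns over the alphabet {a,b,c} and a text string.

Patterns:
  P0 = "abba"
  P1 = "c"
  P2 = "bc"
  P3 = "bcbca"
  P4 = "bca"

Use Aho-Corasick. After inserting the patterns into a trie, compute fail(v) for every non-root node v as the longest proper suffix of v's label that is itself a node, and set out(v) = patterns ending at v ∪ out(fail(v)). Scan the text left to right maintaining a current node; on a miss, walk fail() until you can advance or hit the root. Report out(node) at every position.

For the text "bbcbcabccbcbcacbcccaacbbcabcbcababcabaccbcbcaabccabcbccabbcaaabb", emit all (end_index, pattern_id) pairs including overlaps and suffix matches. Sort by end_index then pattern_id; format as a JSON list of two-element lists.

Build:
Trie (insert patterns):
  n0 'ε': a→1 b→6 c→5
  n1 'a': b→2
  n2 'ab': b→3
  n3 'abb': a→4
  n4 'abba': ·  ←P0
  n5 'c': ·  ←P1
  n6 'b': c→7
  n7 'bc': a→11 b→8  ←P2
  n8 'bcb': c→9
  n9 'bcbc': a→10
  n10 'bcbca': ·  ←P3
  n11 'bca': ·  ←P4

Failure links (BFS by depth):
  n1('a'): parent n0 fail=0; on 'a' 0 → fail=0;  out ∅∪∅=∅
  n5('c'): parent n0 fail=0; on 'c' 0 → fail=0;  out {1}∪∅={1}
  n6('b'): parent n0 fail=0; on 'b' 0 → fail=0;  out ∅∪∅=∅
  n2('ab'): parent n1 fail=0; on 'b' 0 → fail=6;  out ∅∪∅=∅
  n7('bc'): parent n6 fail=0; on 'c' 0 → fail=5;  out {2}∪{1}={1,2}
  n3('abb'): parent n2 fail=6; on 'b' 6→0 → fail=6;  out ∅∪∅=∅
  n8('bcb'): parent n7 fail=5; on 'b' 5→0 → fail=6;  out ∅∪∅=∅
  n11('bca'): parent n7 fail=5; on 'a' 5→0 → fail=1;  out {4}∪∅={4}
  n4('abba'): parent n3 fail=6; on 'a' 6→0 → fail=1;  out {0}∪∅={0}
  n9('bcbc'): parent n8 fail=6; on 'c' 6 → fail=7;  out ∅∪{1,2}={1,2}
  n10('bcbca'): parent n9 fail=7; on 'a' 7 → fail=11;  out {3}∪{4}={3,4}

Text stream:
[0] read 'b'  n0⇒n6
[1] read 'b'  n6⇒n6 (via fail)
[2] read 'c'  n6⇒n7  emit P1@[2:2],P2@[1:2]
[3] read 'b'  n7⇒n8
[4] read 'c'  n8⇒n9  emit P1@[4:4],P2@[3:4]
[5] read 'a'  n9⇒n10  emit P3@[1:5],P4@[3:5]
[6] read 'b'  n10⇒n2 (via fail)
[7] read 'c'  n2⇒n7 (via fail)  emit P1@[7:7],P2@[6:7]
[8] read 'c'  n7⇒n5 (via fail)  emit P1@[8:8]
[9] read 'b'  n5⇒n6 (via fail)
[10] read 'c'  n6⇒n7  emit P1@[10:10],P2@[9:10]
[11] read 'b'  n7⇒n8
[12] read 'c'  n8⇒n9  emit P1@[12:12],P2@[11:12]
[13] read 'a'  n9⇒n10  emit P3@[9:13],P4@[11:13]
[14] read 'c'  n10⇒n5 (via fail)  emit P1@[14:14]
[15] read 'b'  n5⇒n6 (via fail)
[16] read 'c'  n6⇒n7  emit P1@[16:16],P2@[15:16]
[17] read 'c'  n7⇒n5 (via fail)  emit P1@[17:17]
[18] read 'c'  n5⇒n5 (via fail)  emit P1@[18:18]
[19] read 'a'  n5⇒n1 (via fail)
[20] read 'a'  n1⇒n1 (via fail)
[21] read 'c'  n1⇒n5 (via fail)  emit P1@[21:21]
[22] read 'b'  n5⇒n6 (via fail)
[23] read 'b'  n6⇒n6 (via fail)
[24] read 'c'  n6⇒n7  emit P1@[24:24],P2@[23:24]
[25] read 'a'  n7⇒n11  emit P4@[23:25]
[26] read 'b'  n11⇒n2 (via fail)
[27] read 'c'  n2⇒n7 (via fail)  emit P1@[27:27],P2@[26:27]
[28] read 'b'  n7⇒n8
[29] read 'c'  n8⇒n9  emit P1@[29:29],P2@[28:29]
[30] read 'a'  n9⇒n10  emit P3@[26:30],P4@[28:30]
[31] read 'b'  n10⇒n2 (via fail)
[32] read 'a'  n2⇒n1 (via fail)
[33] read 'b'  n1⇒n2
[34] read 'c'  n2⇒n7 (via fail)  emit P1@[34:34],P2@[33:34]
[35] read 'a'  n7⇒n11  emit P4@[33:35]
[36] read 'b'  n11⇒n2 (via fail)
[37] read 'a'  n2⇒n1 (via fail)
[38] read 'c'  n1⇒n5 (via fail)  emit P1@[38:38]
[39] read 'c'  n5⇒n5 (via fail)  emit P1@[39:39]
[40] read 'b'  n5⇒n6 (via fail)
[41] read 'c'  n6⇒n7  emit P1@[41:41],P2@[40:41]
[42] read 'b'  n7⇒n8
[43] read 'c'  n8⇒n9  emit P1@[43:43],P2@[42:43]
[44] read 'a'  n9⇒n10  emit P3@[40:44],P4@[42:44]
[45] read 'a'  n10⇒n1 (via fail)
[46] read 'b'  n1⇒n2
[47] read 'c'  n2⇒n7 (via fail)  emit P1@[47:47],P2@[46:47]
[48] read 'c'  n7⇒n5 (via fail)  emit P1@[48:48]
[49] read 'a'  n5⇒n1 (via fail)
[50] read 'b'  n1⇒n2
[51] read 'c'  n2⇒n7 (via fail)  emit P1@[51:51],P2@[50:51]
[52] read 'b'  n7⇒n8
[53] read 'c'  n8⇒n9  emit P1@[53:53],P2@[52:53]
[54] read 'c'  n9⇒n5 (via fail)  emit P1@[54:54]
[55] read 'a'  n5⇒n1 (via fail)
[56] read 'b'  n1⇒n2
[57] read 'b'  n2⇒n3
[58] read 'c'  n3⇒n7 (via fail)  emit P1@[58:58],P2@[57:58]
[59] read 'a'  n7⇒n11  emit P4@[57:59]
[60] read 'a'  n11⇒n1 (via fail)
[61] read 'a'  n1⇒n1 (via fail)
[62] read 'b'  n1⇒n2
[63] read 'b'  n2⇒n3

Result: [[2,1],[2,2],[4,1],[4,2],[5,3],[5,4],[7,1],[7,2],[8,1],[10,1],[10,2],[12,1],[12,2],[13,3],[13,4],[14,1],[16,1],[16,2],[17,1],[18,1],[21,1],[24,1],[24,2],[25,4],[27,1],[27,2],[29,1],[29,2],[30,3],[30,4],[34,1],[34,2],[35,4],[38,1],[39,1],[41,1],[41,2],[43,1],[43,2],[44,3],[44,4],[47,1],[47,2],[48,1],[51,1],[51,2],[53,1],[53,2],[54,1],[58,1],[58,2],[59,4]]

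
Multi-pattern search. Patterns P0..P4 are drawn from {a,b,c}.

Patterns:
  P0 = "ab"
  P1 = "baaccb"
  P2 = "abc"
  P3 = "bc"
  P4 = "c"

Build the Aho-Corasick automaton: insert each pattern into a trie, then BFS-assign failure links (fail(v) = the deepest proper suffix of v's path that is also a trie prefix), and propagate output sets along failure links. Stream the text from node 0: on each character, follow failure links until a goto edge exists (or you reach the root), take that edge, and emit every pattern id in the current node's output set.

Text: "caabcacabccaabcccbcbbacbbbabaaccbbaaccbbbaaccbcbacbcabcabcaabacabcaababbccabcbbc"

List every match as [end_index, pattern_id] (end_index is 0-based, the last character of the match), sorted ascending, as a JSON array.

Construct AC machine:
Trie (insert patterns):
  0='ε' goto a→1 b→3 c→11
  1='a' goto b→2
  2='ab' goto c→9  [P0 ends]
  3='b' goto a→4 c→10
  4='ba' goto a→5
  5='baa' goto c→6
  6='baac' goto c→7
  7='baacc' goto b→8
  8='baaccb' goto ·  [P1 ends]
  9='abc' goto ·  [P2 ends]
  10='bc' goto ·  [P3 ends]
  11='c' goto ·  [P4 ends]

Failure links (BFS by depth):
  fail(1) 'a': from fail(0)=0 chase 'a': 0 ⇒ 0;  out=∅∪out(0)=∅
  fail(3) 'b': from fail(0)=0 chase 'b': 0 ⇒ 0;  out=∅∪out(0)=∅
  fail(11) 'c': from fail(0)=0 chase 'c': 0 ⇒ 0;  out={4}∪out(0)={4}
  fail(2) 'ab': from fail(1)=0 chase 'b': 0 ⇒ 3;  out={0}∪out(3)={0}
  fail(4) 'ba': from fail(3)=0 chase 'a': 0 ⇒ 1;  out=∅∪out(1)=∅
  fail(10) 'bc': from fail(3)=0 chase 'c': 0 ⇒ 11;  out={3}∪out(11)={3,4}
  fail(5) 'baa': from fail(4)=1 chase 'a': 1→0 ⇒ 1;  out=∅∪out(1)=∅
  fail(9) 'abc': from fail(2)=3 chase 'c': 3 ⇒ 10;  out={2}∪out(10)={2,3,4}
  fail(6) 'baac': from fail(5)=1 chase 'c': 1→0 ⇒ 11;  out=∅∪out(11)={4}
  fail(7) 'baacc': from fail(6)=11 chase 'c': 11→0 ⇒ 11;  out=∅∪out(11)={4}
  fail(8) 'baaccb': from fail(7)=11 chase 'b': 11→0 ⇒ 3;  out={1}∪out(3)={1}

Text stream:
i=0 'c': node 0→11  ** P4@[0:0]
i=1 'a': node 11→1 (fail-walked)
i=2 'a': node 1→1 (fail-walked)
i=3 'b': node 1→2  ** P0@[2:3]
i=4 'c': node 2→9  ** P2@[2:4],P3@[3:4],P4@[4:4]
i=5 'a': node 9→1 (fail-walked)
i=6 'c': node 1→11 (fail-walked)  ** P4@[6:6]
i=7 'a': node 11→1 (fail-walked)
i=8 'b': node 1→2  ** P0@[7:8]
i=9 'c': node 2→9  ** P2@[7:9],P3@[8:9],P4@[9:9]
i=10 'c': node 9→11 (fail-walked)  ** P4@[10:10]
i=11 'a': node 11→1 (fail-walked)
i=12 'a': node 1→1 (fail-walked)
i=13 'b': node 1→2  ** P0@[12:13]
i=14 'c': node 2→9  ** P2@[12:14],P3@[13:14],P4@[14:14]
i=15 'c': node 9→11 (fail-walked)  ** P4@[15:15]
i=16 'c': node 11→11 (fail-walked)  ** P4@[16:16]
i=17 'b': node 11→3 (fail-walked)
i=18 'c': node 3→10  ** P3@[17:18],P4@[18:18]
i=19 'b': node 10→3 (fail-walked)
i=20 'b': node 3→3 (fail-walked)
i=21 'a': node 3→4
i=22 'c': node 4→11 (fail-walked)  ** P4@[22:22]
i=23 'b': node 11→3 (fail-walked)
i=24 'b': node 3→3 (fail-walked)
i=25 'b': node 3→3 (fail-walked)
i=26 'a': node 3→4
i=27 'b': node 4→2 (fail-walked)  ** P0@[26:27]
i=28 'a': node 2→4 (fail-walked)
i=29 'a': node 4→5
i=30 'c': node 5→6  ** P4@[30:30]
i=31 'c': node 6→7  ** P4@[31:31]
i=32 'b': node 7→8  ** P1@[27:32]
i=33 'b': node 8→3 (fail-walked)
i=34 'a': node 3→4
i=35 'a': node 4→5
i=36 'c': node 5→6  ** P4@[36:36]
i=37 'c': node 6→7  ** P4@[37:37]
i=38 'b': node 7→8  ** P1@[33:38]
i=39 'b': node 8→3 (fail-walked)
i=40 'b': node 3→3 (fail-walked)
i=41 'a': node 3→4
i=42 'a': node 4→5
i=43 'c': node 5→6  ** P4@[43:43]
i=44 'c': node 6→7  ** P4@[44:44]
i=45 'b': node 7→8  ** P1@[40:45]
i=46 'c': node 8→10 (fail-walked)  ** P3@[45:46],P4@[46:46]
i=47 'b': node 10→3 (fail-walked)
i=48 'a': node 3→4
i=49 'c': node 4→11 (fail-walked)  ** P4@[49:49]
i=50 'b': node 11→3 (fail-walked)
i=51 'c': node 3→10  ** P3@[50:51],P4@[51:51]
i=52 'a': node 10→1 (fail-walked)
i=53 'b': node 1→2  ** P0@[52:53]
i=54 'c': node 2→9  ** P2@[52:54],P3@[53:54],P4@[54:54]
i=55 'a': node 9→1 (fail-walked)
i=56 'b': node 1→2  ** P0@[55:56]
i=57 'c': node 2→9  ** P2@[55:57],P3@[56:57],P4@[57:57]
i=58 'a': node 9→1 (fail-walked)
i=59 'a': node 1→1 (fail-walked)
i=60 'b': node 1→2  ** P0@[59:60]
i=61 'a': node 2→4 (fail-walked)
i=62 'c': node 4→11 (fail-walked)  ** P4@[62:62]
i=63 'a': node 11→1 (fail-walked)
i=64 'b': node 1→2  ** P0@[63:64]
i=65 'c': node 2→9  ** P2@[63:65],P3@[64:65],P4@[65:65]
i=66 'a': node 9→1 (fail-walked)
i=67 'a': node 1→1 (fail-walked)
i=68 'b': node 1→2  ** P0@[67:68]
i=69 'a': node 2→4 (fail-walked)
i=70 'b': node 4→2 (fail-walked)  ** P0@[69:70]
i=71 'b': node 2→3 (fail-walked)
i=72 'c': node 3→10  ** P3@[71:72],P4@[72:72]
i=73 'c': node 10→11 (fail-walked)  ** P4@[73:73]
i=74 'a': node 11→1 (fail-walked)
i=75 'b': node 1→2  ** P0@[74:75]
i=76 'c': node 2→9  ** P2@[74:76],P3@[75:76],P4@[76:76]
i=77 'b': node 9→3 (fail-walked)
i=78 'b': node 3→3 (fail-walked)
i=79 'c': node 3→10  ** P3@[78:79],P4@[79:79]

Result: [[0,4],[3,0],[4,2],[4,3],[4,4],[6,4],[8,0],[9,2],[9,3],[9,4],[10,4],[13,0],[14,2],[14,3],[14,4],[15,4],[16,4],[18,3],[18,4],[22,4],[27,0],[30,4],[31,4],[32,1],[36,4],[37,4],[38,1],[43,4],[44,4],[45,1],[46,3],[46,4],[49,4],[51,3],[51,4],[53,0],[54,2],[54,3],[54,4],[56,0],[57,2],[57,3],[57,4],[60,0],[62,4],[64,0],[65,2],[65,3],[65,4],[68,0],[70,0],[72,3],[72,4],[73,4],[75,0],[76,2],[76,3],[76,4],[79,3],[79,4]]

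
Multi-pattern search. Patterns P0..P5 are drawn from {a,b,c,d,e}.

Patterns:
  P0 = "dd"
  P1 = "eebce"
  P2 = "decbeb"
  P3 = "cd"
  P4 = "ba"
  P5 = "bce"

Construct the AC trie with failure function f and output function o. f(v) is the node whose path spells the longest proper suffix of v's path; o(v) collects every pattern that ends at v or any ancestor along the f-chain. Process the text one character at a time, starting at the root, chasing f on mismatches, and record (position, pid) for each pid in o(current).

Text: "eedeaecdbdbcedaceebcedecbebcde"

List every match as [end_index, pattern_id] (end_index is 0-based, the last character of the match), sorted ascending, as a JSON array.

Build automaton:
Trie nodes:
  0='ε' goto b→15 c→13 d→1 e→3
  1='d' goto d→2 e→8
  2='dd' goto ·  [P0 ends]
  3='e' goto e→4
  4='ee' goto b→5
  5='eeb' goto c→6
  6='eebc' goto e→7
  7='eebce' goto ·  [P1 ends]
  8='de' goto c→9
  9='dec' goto b→10
  10='decb' goto e→11
  11='decbe' goto b→12
  12='decbeb' goto ·  [P2 ends]
  13='c' goto d→14
  14='cd' goto ·  [P3 ends]
  15='b' goto a→16 c→17
  16='ba' goto ·  [P4 ends]
  17='bc' goto e→18
  18='bce' goto ·  [P5 ends]

BFS fail/out derivation:
  fail(1) 'd': from fail(0)=0 chase 'd': 0 ⇒ 0;  out=∅∪out(0)=∅
  fail(3) 'e': from fail(0)=0 chase 'e': 0 ⇒ 0;  out=∅∪out(0)=∅
  fail(13) 'c': from fail(0)=0 chase 'c': 0 ⇒ 0;  out=∅∪out(0)=∅
  fail(15) 'b': from fail(0)=0 chase 'b': 0 ⇒ 0;  out=∅∪out(0)=∅
  fail(2) 'dd': from fail(1)=0 chase 'd': 0 ⇒ 1;  out={0}∪out(1)={0}
  fail(4) 'ee': from fail(3)=0 chase 'e': 0 ⇒ 3;  out=∅∪out(3)=∅
  fail(8) 'de': from fail(1)=0 chase 'e': 0 ⇒ 3;  out=∅∪out(3)=∅
  fail(14) 'cd': from fail(13)=0 chase 'd': 0 ⇒ 1;  out={3}∪out(1)={3}
  fail(16) 'ba': from fail(15)=0 chase 'a': 0 ⇒ 0;  out={4}∪out(0)={4}
  fail(17) 'bc': from fail(15)=0 chase 'c': 0 ⇒ 13;  out=∅∪out(13)=∅
  fail(5) 'eeb': from fail(4)=3 chase 'b': 3→0 ⇒ 15;  out=∅∪out(15)=∅
  fail(9) 'dec': from fail(8)=3 chase 'c': 3→0 ⇒ 13;  out=∅∪out(13)=∅
  fail(18) 'bce': from fail(17)=13 chase 'e': 13→0 ⇒ 3;  out={5}∪out(3)={5}
  fail(6) 'eebc': from fail(5)=15 chase 'c': 15 ⇒ 17;  out=∅∪out(17)=∅
  fail(10) 'decb': from fail(9)=13 chase 'b': 13→0 ⇒ 15;  out=∅∪out(15)=∅
  fail(7) 'eebce': from fail(6)=17 chase 'e': 17 ⇒ 18;  out={1}∪out(18)={1,5}
  fail(11) 'decbe': from fail(10)=15 chase 'e': 15→0 ⇒ 3;  out=∅∪out(3)=∅
  fail(12) 'decbeb': from fail(11)=3 chase 'b': 3→0 ⇒ 15;  out={2}∪out(15)={2}

Run:
[0] read 'e'  n0⇒n3
[1] read 'e'  n3⇒n4
[2] read 'd'  n4⇒n1 (via fail)
[3] read 'e'  n1⇒n8
[4] read 'a'  n8⇒n0 (via fail)
[5] read 'e'  n0⇒n3
[6] read 'c'  n3⇒n13 (via fail)
[7] read 'd'  n13⇒n14  emit P3@[6:7]
[8] read 'b'  n14⇒n15 (via fail)
[9] read 'd'  n15⇒n1 (via fail)
[10] read 'b'  n1⇒n15 (via fail)
[11] read 'c'  n15⇒n17
[12] read 'e'  n17⇒n18  emit P5@[10:12]
[13] read 'd'  n18⇒n1 (via fail)
[14] read 'a'  n1⇒n0 (via fail)
[15] read 'c'  n0⇒n13
[16] read 'e'  n13⇒n3 (via fail)
[17] read 'e'  n3⇒n4
[18] read 'b'  n4⇒n5
[19] read 'c'  n5⇒n6
[20] read 'e'  n6⇒n7  emit P1@[16:20],P5@[18:20]
[21] read 'd'  n7⇒n1 (via fail)
[22] read 'e'  n1⇒n8
[23] read 'c'  n8⇒n9
[24] read 'b'  n9⇒n10
[25] read 'e'  n10⇒n11
[26] read 'b'  n11⇒n12  emit P2@[21:26]
[27] read 'c'  n12⇒n17 (via fail)
[28] read 'd'  n17⇒n14 (via fail)  emit P3@[27:28]
[29] read 'e'  n14⇒n8 (via fail)

Matches: [[7,3],[12,5],[20,1],[20,5],[26,2],[28,3]]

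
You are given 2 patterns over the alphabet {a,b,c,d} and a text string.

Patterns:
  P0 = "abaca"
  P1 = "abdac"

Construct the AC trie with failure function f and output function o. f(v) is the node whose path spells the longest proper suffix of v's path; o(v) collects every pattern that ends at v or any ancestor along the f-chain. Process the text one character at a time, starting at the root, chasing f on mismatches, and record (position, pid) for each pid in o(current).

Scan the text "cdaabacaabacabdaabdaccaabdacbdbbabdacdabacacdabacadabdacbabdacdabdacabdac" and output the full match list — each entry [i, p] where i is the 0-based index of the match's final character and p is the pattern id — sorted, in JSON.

Build:
Trie (insert patterns):
  n0 'ε': a→1
  n1 'a': b→2
  n2 'ab': a→3 d→6
  n3 'aba': c→4
  n4 'abac': a→5
  n5 'abaca': ·  [P0 ends]
  n6 'abd': a→7
  n7 'abda': c→8
  n8 'abdac': ·  [P1 ends]

BFS fail/out derivation:
  fail(1) 'a': from fail(0)=0 chase 'a': 0 ⇒ 0;  out=∅∪out(0)=∅
  fail(2) 'ab': from fail(1)=0 chase 'b': 0 ⇒ 0;  out=∅∪out(0)=∅
  fail(3) 'aba': from fail(2)=0 chase 'a': 0 ⇒ 1;  out=∅∪out(1)=∅
  fail(6) 'abd': from fail(2)=0 chase 'd': 0 ⇒ 0;  out=∅∪out(0)=∅
  fail(4) 'abac': from fail(3)=1 chase 'c': 1→0 ⇒ 0;  out=∅∪out(0)=∅
  fail(7) 'abda': from fail(6)=0 chase 'a': 0 ⇒ 1;  out=∅∪out(1)=∅
  fail(5) 'abaca': from fail(4)=0 chase 'a': 0 ⇒ 1;  out={0}∪out(1)={0}
  fail(8) 'abdac': from fail(7)=1 chase 'c': 1→0 ⇒ 0;  out={1}∪out(0)={1}

Scan:
[0] read 'c'  n0⇒n0
[1] read 'd'  n0⇒n0
[2] read 'a'  n0⇒n1
[3] read 'a'  n1⇒n1 (fail-walked)
[4] read 'b'  n1⇒n2
[5] read 'a'  n2⇒n3
[6] read 'c'  n3⇒n4
[7] read 'a'  n4⇒n5  → match P0@[3:7]
[8] read 'a'  n5⇒n1 (fail-walked)
[9] read 'b'  n1⇒n2
[10] read 'a'  n2⇒n3
[11] read 'c'  n3⇒n4
[12] read 'a'  n4⇒n5  → match P0@[8:12]
[13] read 'b'  n5⇒n2 (fail-walked)
[14] read 'd'  n2⇒n6
[15] read 'a'  n6⇒n7
[16] read 'a'  n7⇒n1 (fail-walked)
[17] read 'b'  n1⇒n2
[18] read 'd'  n2⇒n6
[19] read 'a'  n6⇒n7
[20] read 'c'  n7⇒n8  → match P1@[16:20]
[21] read 'c'  n8⇒n0 (fail-walked)
[22] read 'a'  n0⇒n1
[23] read 'a'  n1⇒n1 (fail-walked)
[24] read 'b'  n1⇒n2
[25] read 'd'  n2⇒n6
[26] read 'a'  n6⇒n7
[27] read 'c'  n7⇒n8  → match P1@[23:27]
[28] read 'b'  n8⇒n0 (fail-walked)
[29] read 'd'  n0⇒n0
[30] read 'b'  n0⇒n0
[31] read 'b'  n0⇒n0
[32] read 'a'  n0⇒n1
[33] read 'b'  n1⇒n2
[34] read 'd'  n2⇒n6
[35] read 'a'  n6⇒n7
[36] read 'c'  n7⇒n8  → match P1@[32:36]
[37] read 'd'  n8⇒n0 (fail-walked)
[38] read 'a'  n0⇒n1
[39] read 'b'  n1⇒n2
[40] read 'a'  n2⇒n3
[41] read 'c'  n3⇒n4
[42] read 'a'  n4⇒n5  → match P0@[38:42]
[43] read 'c'  n5⇒n0 (fail-walked)
[44] read 'd'  n0⇒n0
[45] read 'a'  n0⇒n1
[46] read 'b'  n1⇒n2
[47] read 'a'  n2⇒n3
[48] read 'c'  n3⇒n4
[49] read 'a'  n4⇒n5  → match P0@[45:49]
[50] read 'd'  n5⇒n0 (fail-walked)
[51] read 'a'  n0⇒n1
[52] read 'b'  n1⇒n2
[53] read 'd'  n2⇒n6
[54] read 'a'  n6⇒n7
[55] read 'c'  n7⇒n8  → match P1@[51:55]
[56] read 'b'  n8⇒n0 (fail-walked)
[57] read 'a'  n0⇒n1
[58] read 'b'  n1⇒n2
[59] read 'd'  n2⇒n6
[60] read 'a'  n6⇒n7
[61] read 'c'  n7⇒n8  → match P1@[57:61]
[62] read 'd'  n8⇒n0 (fail-walked)
[63] read 'a'  n0⇒n1
[64] read 'b'  n1⇒n2
[65] read 'd'  n2⇒n6
[66] read 'a'  n6⇒n7
[67] read 'c'  n7⇒n8  → match P1@[63:67]
[68] read 'a'  n8⇒n1 (fail-walked)
[69] read 'b'  n1⇒n2
[70] read 'd'  n2⇒n6
[71] read 'a'  n6⇒n7
[72] read 'c'  n7⇒n8  → match P1@[68:72]

All matches (sorted): [[7,0],[12,0],[20,1],[27,1],[36,1],[42,0],[49,0],[55,1],[61,1],[67,1],[72,1]]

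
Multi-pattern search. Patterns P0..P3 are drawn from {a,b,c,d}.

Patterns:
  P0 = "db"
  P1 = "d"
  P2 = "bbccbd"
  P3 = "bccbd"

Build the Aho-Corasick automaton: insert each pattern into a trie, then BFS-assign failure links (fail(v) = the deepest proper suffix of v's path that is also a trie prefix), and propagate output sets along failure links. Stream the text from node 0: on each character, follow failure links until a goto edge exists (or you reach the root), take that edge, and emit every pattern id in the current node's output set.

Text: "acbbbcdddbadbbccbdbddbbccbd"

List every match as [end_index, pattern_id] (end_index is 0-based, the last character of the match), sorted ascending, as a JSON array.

Construct AC machine:
Trie (insert patterns):
  0='ε' goto b→3 d→1
  1='d' goto b→2  ←P1
  2='db' goto ·  ←P0
  3='b' goto b→4 c→9
  4='bb' goto c→5
  5='bbc' goto c→6
  6='bbcc' goto b→7
  7='bbccb' goto d→8
  8='bbccbd' goto ·  ←P2
  9='bc' goto c→10
  10='bcc' goto b→11
  11='bccb' goto d→12
  12='bccbd' goto ·  ←P3

BFS fail/out derivation:
  fail(1) 'd': from fail(0)=0 chase 'd': 0 ⇒ 0;  out={1}∪out(0)={1}
  fail(3) 'b': from fail(0)=0 chase 'b': 0 ⇒ 0;  out=∅∪out(0)=∅
  fail(2) 'db': from fail(1)=0 chase 'b': 0 ⇒ 3;  out={0}∪out(3)={0}
  fail(4) 'bb': from fail(3)=0 chase 'b': 0 ⇒ 3;  out=∅∪out(3)=∅
  fail(9) 'bc': from fail(3)=0 chase 'c': 0 ⇒ 0;  out=∅∪out(0)=∅
  fail(5) 'bbc': from fail(4)=3 chase 'c': 3 ⇒ 9;  out=∅∪out(9)=∅
  fail(10) 'bcc': from fail(9)=0 chase 'c': 0 ⇒ 0;  out=∅∪out(0)=∅
  fail(6) 'bbcc': from fail(5)=9 chase 'c': 9 ⇒ 10;  out=∅∪out(10)=∅
  fail(11) 'bccb': from fail(10)=0 chase 'b': 0 ⇒ 3;  out=∅∪out(3)=∅
  fail(7) 'bbccb': from fail(6)=10 chase 'b': 10 ⇒ 11;  out=∅∪out(11)=∅
  fail(12) 'bccbd': from fail(11)=3 chase 'd': 3→0 ⇒ 1;  out={3}∪out(1)={1,3}
  fail(8) 'bbccbd': from fail(7)=11 chase 'd': 11 ⇒ 12;  out={2}∪out(12)={1,2,3}

Text stream:
pos 0 'a': at 0
pos 1 'c': at 0
pos 2 'b': at 3
pos 3 'b': at 4
pos 4 'b': at 4 ·f
pos 5 'c': at 5
pos 6 'd': at 1 ·f  ** P1@[6:6]
pos 7 'd': at 1 ·f  ** P1@[7:7]
pos 8 'd': at 1 ·f  ** P1@[8:8]
pos 9 'b': at 2  ** P0@[8:9]
pos 10 'a': at 0 ·f
pos 11 'd': at 1  ** P1@[11:11]
pos 12 'b': at 2  ** P0@[11:12]
pos 13 'b': at 4 ·f
pos 14 'c': at 5
pos 15 'c': at 6
pos 16 'b': at 7
pos 17 'd': at 8  ** P1@[17:17],P2@[12:17],P3@[13:17]
pos 18 'b': at 2 ·f  ** P0@[17:18]
pos 19 'd': at 1 ·f  ** P1@[19:19]
pos 20 'd': at 1 ·f  ** P1@[20:20]
pos 21 'b': at 2  ** P0@[20:21]
pos 22 'b': at 4 ·f
pos 23 'c': at 5
pos 24 'c': at 6
pos 25 'b': at 7
pos 26 'd': at 8  ** P1@[26:26],P2@[21:26],P3@[22:26]

Result: [[6,1],[7,1],[8,1],[9,0],[11,1],[12,0],[17,1],[17,2],[17,3],[18,0],[19,1],[20,1],[21,0],[26,1],[26,2],[26,3]]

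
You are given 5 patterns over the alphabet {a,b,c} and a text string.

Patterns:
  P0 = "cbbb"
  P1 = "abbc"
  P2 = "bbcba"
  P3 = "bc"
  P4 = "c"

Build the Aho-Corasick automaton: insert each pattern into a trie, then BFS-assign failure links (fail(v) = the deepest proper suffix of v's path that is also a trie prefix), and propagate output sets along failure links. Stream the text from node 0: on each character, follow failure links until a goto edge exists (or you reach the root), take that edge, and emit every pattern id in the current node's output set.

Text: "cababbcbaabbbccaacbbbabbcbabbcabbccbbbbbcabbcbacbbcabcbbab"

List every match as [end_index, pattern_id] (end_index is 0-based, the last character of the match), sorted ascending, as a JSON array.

Construct AC machine:
Trie (insert patterns):
  0='ε' goto a→5 b→9 c→1
  1='c' goto b→2  ←P4
  2='cb' goto b→3
  3='cbb' goto b→4
  4='cbbb' goto ·  ←P0
  5='a' goto b→6
  6='ab' goto b→7
  7='abb' goto c→8
  8='abbc' goto ·  ←P1
  9='b' goto b→10 c→14
  10='bb' goto c→11
  11='bbc' goto b→12
  12='bbcb' goto a→13
  13='bbcba' goto ·  ←P2
  14='bc' goto ·  ←P3

BFS fail/out derivation:
  n1('c'): parent n0 fail=0; on 'c' 0 → fail=0;  out {4}∪∅={4}
  n5('a'): parent n0 fail=0; on 'a' 0 → fail=0;  out ∅∪∅=∅
  n9('b'): parent n0 fail=0; on 'b' 0 → fail=0;  out ∅∪∅=∅
  n2('cb'): parent n1 fail=0; on 'b' 0 → fail=9;  out ∅∪∅=∅
  n6('ab'): parent n5 fail=0; on 'b' 0 → fail=9;  out ∅∪∅=∅
  n10('bb'): parent n9 fail=0; on 'b' 0 → fail=9;  out ∅∪∅=∅
  n14('bc'): parent n9 fail=0; on 'c' 0 → fail=1;  out {3}∪{4}={3,4}
  n3('cbb'): parent n2 fail=9; on 'b' 9 → fail=10;  out ∅∪∅=∅
  n7('abb'): parent n6 fail=9; on 'b' 9 → fail=10;  out ∅∪∅=∅
  n11('bbc'): parent n10 fail=9; on 'c' 9 → fail=14;  out ∅∪{3,4}={3,4}
  n4('cbbb'): parent n3 fail=10; on 'b' 10→9 → fail=10;  out {0}∪∅={0}
  n8('abbc'): parent n7 fail=10; on 'c' 10 → fail=11;  out {1}∪{3,4}={1,3,4}
  n12('bbcb'): parent n11 fail=14; on 'b' 14→1 → fail=2;  out ∅∪∅=∅
  n13('bbcba'): parent n12 fail=2; on 'a' 2→9→0 → fail=5;  out {2}∪∅={2}

Scan:
i=0 'c': node 0→1  emit P4@[0:0]
i=1 'a': node 1→5 (fail-walked)
i=2 'b': node 5→6
i=3 'a': node 6→5 (fail-walked)
i=4 'b': node 5→6
i=5 'b': node 6→7
i=6 'c': node 7→8  emit P1@[3:6],P3@[5:6],P4@[6:6]
i=7 'b': node 8→12 (fail-walked)
i=8 'a': node 12→13  emit P2@[4:8]
i=9 'a': node 13→5 (fail-walked)
i=10 'b': node 5→6
i=11 'b': node 6→7
i=12 'b': node 7→10 (fail-walked)
i=13 'c': node 10→11  emit P3@[12:13],P4@[13:13]
i=14 'c': node 11→1 (fail-walked)  emit P4@[14:14]
i=15 'a': node 1→5 (fail-walked)
i=16 'a': node 5→5 (fail-walked)
i=17 'c': node 5→1 (fail-walked)  emit P4@[17:17]
i=18 'b': node 1→2
i=19 'b': node 2→3
i=20 'b': node 3→4  emit P0@[17:20]
i=21 'a': node 4→5 (fail-walked)
i=22 'b': node 5→6
i=23 'b': node 6→7
i=24 'c': node 7→8  emit P1@[21:24],P3@[23:24],P4@[24:24]
i=25 'b': node 8→12 (fail-walked)
i=26 'a': node 12→13  emit P2@[22:26]
i=27 'b': node 13→6 (fail-walked)
i=28 'b': node 6→7
i=29 'c': node 7→8  emit P1@[26:29],P3@[28:29],P4@[29:29]
i=30 'a': node 8→5 (fail-walked)
i=31 'b': node 5→6
i=32 'b': node 6→7
i=33 'c': node 7→8  emit P1@[30:33],P3@[32:33],P4@[33:33]
i=34 'c': node 8→1 (fail-walked)  emit P4@[34:34]
i=35 'b': node 1→2
i=36 'b': node 2→3
i=37 'b': node 3→4  emit P0@[34:37]
i=38 'b': node 4→10 (fail-walked)
i=39 'b': node 10→10 (fail-walked)
i=40 'c': node 10→11  emit P3@[39:40],P4@[40:40]
i=41 'a': node 11→5 (fail-walked)
i=42 'b': node 5→6
i=43 'b': node 6→7
i=44 'c': node 7→8  emit P1@[41:44],P3@[43:44],P4@[44:44]
i=45 'b': node 8→12 (fail-walked)
i=46 'a': node 12→13  emit P2@[42:46]
i=47 'c': node 13→1 (fail-walked)  emit P4@[47:47]
i=48 'b': node 1→2
i=49 'b': node 2→3
i=50 'c': node 3→11 (fail-walked)  emit P3@[49:50],P4@[50:50]
i=51 'a': node 11→5 (fail-walked)
i=52 'b': node 5→6
i=53 'c': node 6→14 (fail-walked)  emit P3@[52:53],P4@[53:53]
i=54 'b': node 14→2 (fail-walked)
i=55 'b': node 2→3
i=56 'a': node 3→5 (fail-walked)
i=57 'b': node 5→6

All matches (sorted): [[0,4],[6,1],[6,3],[6,4],[8,2],[13,3],[13,4],[14,4],[17,4],[20,0],[24,1],[24,3],[24,4],[26,2],[29,1],[29,3],[29,4],[33,1],[33,3],[33,4],[34,4],[37,0],[40,3],[40,4],[44,1],[44,3],[44,4],[46,2],[47,4],[50,3],[50,4],[53,3],[53,4]]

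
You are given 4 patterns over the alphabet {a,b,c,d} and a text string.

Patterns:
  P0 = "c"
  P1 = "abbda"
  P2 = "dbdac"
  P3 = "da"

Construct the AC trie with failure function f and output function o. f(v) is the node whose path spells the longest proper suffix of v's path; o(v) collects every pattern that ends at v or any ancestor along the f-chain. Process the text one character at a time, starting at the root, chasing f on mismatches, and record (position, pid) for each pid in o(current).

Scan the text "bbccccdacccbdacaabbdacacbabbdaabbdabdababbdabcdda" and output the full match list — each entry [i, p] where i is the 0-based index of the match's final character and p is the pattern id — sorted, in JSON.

Construct AC machine:
Trie (insert patterns):
  0='ε' goto a→2 c→1 d→7
  1='c' goto ·  [P0 ends]
  2='a' goto b→3
  3='ab' goto b→4
  4='abb' goto d→5
  5='abbd' goto a→6
  6='abbda' goto ·  [P1 ends]
  7='d' goto a→12 b→8
  8='db' goto d→9
  9='dbd' goto a→10
  10='dbda' goto c→11
  11='dbdac' goto ·  [P2 ends]
  12='da' goto ·  [P3 ends]

Failure links (BFS by depth):
  fail(1) 'c': from fail(0)=0 chase 'c': 0 ⇒ 0;  out={0}∪out(0)={0}
  fail(2) 'a': from fail(0)=0 chase 'a': 0 ⇒ 0;  out=∅∪out(0)=∅
  fail(7) 'd': from fail(0)=0 chase 'd': 0 ⇒ 0;  out=∅∪out(0)=∅
  fail(3) 'ab': from fail(2)=0 chase 'b': 0 ⇒ 0;  out=∅∪out(0)=∅
  fail(8) 'db': from fail(7)=0 chase 'b': 0 ⇒ 0;  out=∅∪out(0)=∅
  fail(12) 'da': from fail(7)=0 chase 'a': 0 ⇒ 2;  out={3}∪out(2)={3}
  fail(4) 'abb': from fail(3)=0 chase 'b': 0 ⇒ 0;  out=∅∪out(0)=∅
  fail(9) 'dbd': from fail(8)=0 chase 'd': 0 ⇒ 7;  out=∅∪out(7)=∅
  fail(5) 'abbd': from fail(4)=0 chase 'd': 0 ⇒ 7;  out=∅∪out(7)=∅
  fail(10) 'dbda': from fail(9)=7 chase 'a': 7 ⇒ 12;  out=∅∪out(12)={3}
  fail(6) 'abbda': from fail(5)=7 chase 'a': 7 ⇒ 12;  out={1}∪out(12)={1,3}
  fail(11) 'dbdac': from fail(10)=12 chase 'c': 12→2→0 ⇒ 1;  out={2}∪out(1)={0,2}

Text stream:
pos 0 'b': at 0
pos 1 'b': at 0
pos 2 'c': at 1  → match P0@[2:2]
pos 3 'c': at 1 (fail-walked)  → match P0@[3:3]
pos 4 'c': at 1 (fail-walked)  → match P0@[4:4]
pos 5 'c': at 1 (fail-walked)  → match P0@[5:5]
pos 6 'd': at 7 (fail-walked)
pos 7 'a': at 12  → match P3@[6:7]
pos 8 'c': at 1 (fail-walked)  → match P0@[8:8]
pos 9 'c': at 1 (fail-walked)  → match P0@[9:9]
pos 10 'c': at 1 (fail-walked)  → match P0@[10:10]
pos 11 'b': at 0 (fail-walked)
pos 12 'd': at 7
pos 13 'a': at 12  → match P3@[12:13]
pos 14 'c': at 1 (fail-walked)  → match P0@[14:14]
pos 15 'a': at 2 (fail-walked)
pos 16 'a': at 2 (fail-walked)
pos 17 'b': at 3
pos 18 'b': at 4
pos 19 'd': at 5
pos 20 'a': at 6  → match P1@[16:20],P3@[19:20]
pos 21 'c': at 1 (fail-walked)  → match P0@[21:21]
pos 22 'a': at 2 (fail-walked)
pos 23 'c': at 1 (fail-walked)  → match P0@[23:23]
pos 24 'b': at 0 (fail-walked)
pos 25 'a': at 2
pos 26 'b': at 3
pos 27 'b': at 4
pos 28 'd': at 5
pos 29 'a': at 6  → match P1@[25:29],P3@[28:29]
pos 30 'a': at 2 (fail-walked)
pos 31 'b': at 3
pos 32 'b': at 4
pos 33 'd': at 5
pos 34 'a': at 6  → match P1@[30:34],P3@[33:34]
pos 35 'b': at 3 (fail-walked)
pos 36 'd': at 7 (fail-walked)
pos 37 'a': at 12  → match P3@[36:37]
pos 38 'b': at 3 (fail-walked)
pos 39 'a': at 2 (fail-walked)
pos 40 'b': at 3
pos 41 'b': at 4
pos 42 'd': at 5
pos 43 'a': at 6  → match P1@[39:43],P3@[42:43]
pos 44 'b': at 3 (fail-walked)
pos 45 'c': at 1 (fail-walked)  → match P0@[45:45]
pos 46 'd': at 7 (fail-walked)
pos 47 'd': at 7 (fail-walked)
pos 48 'a': at 12  → match P3@[47:48]

Result: [[2,0],[3,0],[4,0],[5,0],[7,3],[8,0],[9,0],[10,0],[13,3],[14,0],[20,1],[20,3],[21,0],[23,0],[29,1],[29,3],[34,1],[34,3],[37,3],[43,1],[43,3],[45,0],[48,3]]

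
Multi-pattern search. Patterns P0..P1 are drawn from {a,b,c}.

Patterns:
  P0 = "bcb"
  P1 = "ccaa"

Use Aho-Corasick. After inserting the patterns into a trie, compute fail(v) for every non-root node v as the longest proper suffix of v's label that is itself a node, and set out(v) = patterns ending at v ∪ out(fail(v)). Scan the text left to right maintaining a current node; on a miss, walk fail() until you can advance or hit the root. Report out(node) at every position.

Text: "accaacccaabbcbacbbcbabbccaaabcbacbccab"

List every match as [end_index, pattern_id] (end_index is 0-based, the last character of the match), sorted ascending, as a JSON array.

Build automaton:
Trie nodes:
  n0 'ε': b→1 c→4
  n1 'b': c→2
  n2 'bc': b→3
  n3 'bcb': ·  ←P0
  n4 'c': c→5
  n5 'cc': a→6
  n6 'cca': a→7
  n7 'ccaa': ·  ←P1

Failure links (BFS by depth):
  fail(1) 'b': from fail(0)=0 chase 'b': 0 ⇒ 0;  out=∅∪out(0)=∅
  fail(4) 'c': from fail(0)=0 chase 'c': 0 ⇒ 0;  out=∅∪out(0)=∅
  fail(2) 'bc': from fail(1)=0 chase 'c': 0 ⇒ 4;  out=∅∪out(4)=∅
  fail(5) 'cc': from fail(4)=0 chase 'c': 0 ⇒ 4;  out=∅∪out(4)=∅
  fail(3) 'bcb': from fail(2)=4 chase 'b': 4→0 ⇒ 1;  out={0}∪out(1)={0}
  fail(6) 'cca': from fail(5)=4 chase 'a': 4→0 ⇒ 0;  out=∅∪out(0)=∅
  fail(7) 'ccaa': from fail(6)=0 chase 'a': 0 ⇒ 0;  out={1}∪out(0)={1}

Scan:
pos 0 'a': at 0
pos 1 'c': at 4
pos 2 'c': at 5
pos 3 'a': at 6
pos 4 'a': at 7  → match P1@[1:4]
pos 5 'c': at 4 ·f
pos 6 'c': at 5
pos 7 'c': at 5 ·f
pos 8 'a': at 6
pos 9 'a': at 7  → match P1@[6:9]
pos 10 'b': at 1 ·f
pos 11 'b': at 1 ·f
pos 12 'c': at 2
pos 13 'b': at 3  → match P0@[11:13]
pos 14 'a': at 0 ·f
pos 15 'c': at 4
pos 16 'b': at 1 ·f
pos 17 'b': at 1 ·f
pos 18 'c': at 2
pos 19 'b': at 3  → match P0@[17:19]
pos 20 'a': at 0 ·f
pos 21 'b': at 1
pos 22 'b': at 1 ·f
pos 23 'c': at 2
pos 24 'c': at 5 ·f
pos 25 'a': at 6
pos 26 'a': at 7  → match P1@[23:26]
pos 27 'a': at 0 ·f
pos 28 'b': at 1
pos 29 'c': at 2
pos 30 'b': at 3  → match P0@[28:30]
pos 31 'a': at 0 ·f
pos 32 'c': at 4
pos 33 'b': at 1 ·f
pos 34 'c': at 2
pos 35 'c': at 5 ·f
pos 36 'a': at 6
pos 37 'b': at 1 ·f

Matches: [[4,1],[9,1],[13,0],[19,0],[26,1],[30,0]]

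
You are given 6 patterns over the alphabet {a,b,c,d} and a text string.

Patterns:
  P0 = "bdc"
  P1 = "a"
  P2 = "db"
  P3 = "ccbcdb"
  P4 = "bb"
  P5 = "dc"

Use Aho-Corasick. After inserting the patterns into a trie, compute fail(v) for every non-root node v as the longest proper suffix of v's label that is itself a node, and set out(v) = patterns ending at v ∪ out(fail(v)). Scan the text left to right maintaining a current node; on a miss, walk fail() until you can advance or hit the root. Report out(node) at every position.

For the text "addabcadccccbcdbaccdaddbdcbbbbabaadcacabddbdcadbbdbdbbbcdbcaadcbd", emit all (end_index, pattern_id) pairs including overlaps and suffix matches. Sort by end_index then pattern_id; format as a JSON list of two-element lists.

Construct AC machine:
Trie (insert patterns):
  n0 'ε': a→4 b→1 c→7 d→5
  n1 'b': b→13 d→2
  n2 'bd': c→3
  n3 'bdc': ·  [P0 ends]
  n4 'a': ·  [P1 ends]
  n5 'd': b→6 c→14
  n6 'db': ·  [P2 ends]
  n7 'c': c→8
  n8 'cc': b→9
  n9 'ccb': c→10
  n10 'ccbc': d→11
  n11 'ccbcd': b→12
  n12 'ccbcdb': ·  [P3 ends]
  n13 'bb': ·  [P4 ends]
  n14 'dc': ·  [P5 ends]

BFS fail/out derivation:
  fail(1) 'b': from fail(0)=0 chase 'b': 0 ⇒ 0;  out=∅∪out(0)=∅
  fail(4) 'a': from fail(0)=0 chase 'a': 0 ⇒ 0;  out={1}∪out(0)={1}
  fail(5) 'd': from fail(0)=0 chase 'd': 0 ⇒ 0;  out=∅∪out(0)=∅
  fail(7) 'c': from fail(0)=0 chase 'c': 0 ⇒ 0;  out=∅∪out(0)=∅
  fail(2) 'bd': from fail(1)=0 chase 'd': 0 ⇒ 5;  out=∅∪out(5)=∅
  fail(6) 'db': from fail(5)=0 chase 'b': 0 ⇒ 1;  out={2}∪out(1)={2}
  fail(8) 'cc': from fail(7)=0 chase 'c': 0 ⇒ 7;  out=∅∪out(7)=∅
  fail(13) 'bb': from fail(1)=0 chase 'b': 0 ⇒ 1;  out={4}∪out(1)={4}
  fail(14) 'dc': from fail(5)=0 chase 'c': 0 ⇒ 7;  out={5}∪out(7)={5}
  fail(3) 'bdc': from fail(2)=5 chase 'c': 5 ⇒ 14;  out={0}∪out(14)={0,5}
  fail(9) 'ccb': from fail(8)=7 chase 'b': 7→0 ⇒ 1;  out=∅∪out(1)=∅
  fail(10) 'ccbc': from fail(9)=1 chase 'c': 1→0 ⇒ 7;  out=∅∪out(7)=∅
  fail(11) 'ccbcd': from fail(10)=7 chase 'd': 7→0 ⇒ 5;  out=∅∪out(5)=∅
  fail(12) 'ccbcdb': from fail(11)=5 chase 'b': 5 ⇒ 6;  out={3}∪out(6)={2,3}

Scan:
i=0 'a': node 0→4  → match P1@[0:0]
i=1 'd': node 4→5 (via fail)
i=2 'd': node 5→5 (via fail)
i=3 'a': node 5→4 (via fail)  → match P1@[3:3]
i=4 'b': node 4→1 (via fail)
i=5 'c': node 1→7 (via fail)
i=6 'a': node 7→4 (via fail)  → match P1@[6:6]
i=7 'd': node 4→5 (via fail)
i=8 'c': node 5→14  → match P5@[7:8]
i=9 'c': node 14→8 (via fail)
i=10 'c': node 8→8 (via fail)
i=11 'c': node 8→8 (via fail)
i=12 'b': node 8→9
i=13 'c': node 9→10
i=14 'd': node 10→11
i=15 'b': node 11→12  → match P2@[14:15],P3@[10:15]
i=16 'a': node 12→4 (via fail)  → match P1@[16:16]
i=17 'c': node 4→7 (via fail)
i=18 'c': node 7→8
i=19 'd': node 8→5 (via fail)
i=20 'a': node 5→4 (via fail)  → match P1@[20:20]
i=21 'd': node 4→5 (via fail)
i=22 'd': node 5→5 (via fail)
i=23 'b': node 5→6  → match P2@[22:23]
i=24 'd': node 6→2 (via fail)
i=25 'c': node 2→3  → match P0@[23:25],P5@[24:25]
i=26 'b': node 3→1 (via fail)
i=27 'b': node 1→13  → match P4@[26:27]
i=28 'b': node 13→13 (via fail)  → match P4@[27:28]
i=29 'b': node 13→13 (via fail)  → match P4@[28:29]
i=30 'a': node 13→4 (via fail)  → match P1@[30:30]
i=31 'b': node 4→1 (via fail)
i=32 'a': node 1→4 (via fail)  → match P1@[32:32]
i=33 'a': node 4→4 (via fail)  → match P1@[33:33]
i=34 'd': node 4→5 (via fail)
i=35 'c': node 5→14  → match P5@[34:35]
i=36 'a': node 14→4 (via fail)  → match P1@[36:36]
i=37 'c': node 4→7 (via fail)
i=38 'a': node 7→4 (via fail)  → match P1@[38:38]
i=39 'b': node 4→1 (via fail)
i=40 'd': node 1→2
i=41 'd': node 2→5 (via fail)
i=42 'b': node 5→6  → match P2@[41:42]
i=43 'd': node 6→2 (via fail)
i=44 'c': node 2→3  → match P0@[42:44],P5@[43:44]
i=45 'a': node 3→4 (via fail)  → match P1@[45:45]
i=46 'd': node 4→5 (via fail)
i=47 'b': node 5→6  → match P2@[46:47]
i=48 'b': node 6→13 (via fail)  → match P4@[47:48]
i=49 'd': node 13→2 (via fail)
i=50 'b': node 2→6 (via fail)  → match P2@[49:50]
i=51 'd': node 6→2 (via fail)
i=52 'b': node 2→6 (via fail)  → match P2@[51:52]
i=53 'b': node 6→13 (via fail)  → match P4@[52:53]
i=54 'b': node 13→13 (via fail)  → match P4@[53:54]
i=55 'c': node 13→7 (via fail)
i=56 'd': node 7→5 (via fail)
i=57 'b': node 5→6  → match P2@[56:57]
i=58 'c': node 6→7 (via fail)
i=59 'a': node 7→4 (via fail)  → match P1@[59:59]
i=60 'a': node 4→4 (via fail)  → match P1@[60:60]
i=61 'd': node 4→5 (via fail)
i=62 'c': node 5→14  → match P5@[61:62]
i=63 'b': node 14→1 (via fail)
i=64 'd': node 1→2

Result: [[0,1],[3,1],[6,1],[8,5],[15,2],[15,3],[16,1],[20,1],[23,2],[25,0],[25,5],[27,4],[28,4],[29,4],[30,1],[32,1],[33,1],[35,5],[36,1],[38,1],[42,2],[44,0],[44,5],[45,1],[47,2],[48,4],[50,2],[52,2],[53,4],[54,4],[57,2],[59,1],[60,1],[62,5]]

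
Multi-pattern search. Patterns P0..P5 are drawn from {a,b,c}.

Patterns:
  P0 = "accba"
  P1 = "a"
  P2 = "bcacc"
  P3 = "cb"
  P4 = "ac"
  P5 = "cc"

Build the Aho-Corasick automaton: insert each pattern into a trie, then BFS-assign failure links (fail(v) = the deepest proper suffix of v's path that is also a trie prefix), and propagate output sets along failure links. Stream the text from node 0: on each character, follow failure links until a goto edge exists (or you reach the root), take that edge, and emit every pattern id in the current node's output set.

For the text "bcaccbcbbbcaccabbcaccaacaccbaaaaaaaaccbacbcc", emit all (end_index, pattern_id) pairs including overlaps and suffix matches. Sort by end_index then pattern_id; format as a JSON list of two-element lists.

Build:
Trie (insert patterns):
  0='ε' goto a→1 b→6 c→11
  1='a' goto c→2  ←P1
  2='ac' goto c→3  ←P4
  3='acc' goto b→4
  4='accb' goto a→5
  5='accba' goto ·  ←P0
  6='b' goto c→7
  7='bc' goto a→8
  8='bca' goto c→9
  9='bcac' goto c→10
  10='bcacc' goto ·  ←P2
  11='c' goto b→12 c→13
  12='cb' goto ·  ←P3
  13='cc' goto ·  ←P5

Failure links (BFS by depth):
  n1('a'): parent n0 fail=0; on 'a' 0 → fail=0;  out {1}∪∅={1}
  n6('b'): parent n0 fail=0; on 'b' 0 → fail=0;  out ∅∪∅=∅
  n11('c'): parent n0 fail=0; on 'c' 0 → fail=0;  out ∅∪∅=∅
  n2('ac'): parent n1 fail=0; on 'c' 0 → fail=11;  out {4}∪∅={4}
  n7('bc'): parent n6 fail=0; on 'c' 0 → fail=11;  out ∅∪∅=∅
  n12('cb'): parent n11 fail=0; on 'b' 0 → fail=6;  out {3}∪∅={3}
  n13('cc'): parent n11 fail=0; on 'c' 0 → fail=11;  out {5}∪∅={5}
  n3('acc'): parent n2 fail=11; on 'c' 11 → fail=13;  out ∅∪{5}={5}
  n8('bca'): parent n7 fail=11; on 'a' 11→0 → fail=1;  out ∅∪{1}={1}
  n4('accb'): parent n3 fail=13; on 'b' 13→11 → fail=12;  out ∅∪{3}={3}
  n9('bcac'): parent n8 fail=1; on 'c' 1 → fail=2;  out ∅∪{4}={4}
  n5('accba'): parent n4 fail=12; on 'a' 12→6→0 → fail=1;  out {0}∪{1}={0,1}
  n10('bcacc'): parent n9 fail=2; on 'c' 2 → fail=3;  out {2}∪{5}={2,5}

Run:
[0] read 'b'  n0⇒n6
[1] read 'c'  n6⇒n7
[2] read 'a'  n7⇒n8  emit P1@[2:2]
[3] read 'c'  n8⇒n9  emit P4@[2:3]
[4] read 'c'  n9⇒n10  emit P2@[0:4],P5@[3:4]
[5] read 'b'  n10⇒n4 ·f  emit P3@[4:5]
[6] read 'c'  n4⇒n7 ·f
[7] read 'b'  n7⇒n12 ·f  emit P3@[6:7]
[8] read 'b'  n12⇒n6 ·f
[9] read 'b'  n6⇒n6 ·f
[10] read 'c'  n6⇒n7
[11] read 'a'  n7⇒n8  emit P1@[11:11]
[12] read 'c'  n8⇒n9  emit P4@[11:12]
[13] read 'c'  n9⇒n10  emit P2@[9:13],P5@[12:13]
[14] read 'a'  n10⇒n1 ·f  emit P1@[14:14]
[15] read 'b'  n1⇒n6 ·f
[16] read 'b'  n6⇒n6 ·f
[17] read 'c'  n6⇒n7
[18] read 'a'  n7⇒n8  emit P1@[18:18]
[19] read 'c'  n8⇒n9  emit P4@[18:19]
[20] read 'c'  n9⇒n10  emit P2@[16:20],P5@[19:20]
[21] read 'a'  n10⇒n1 ·f  emit P1@[21:21]
[22] read 'a'  n1⇒n1 ·f  emit P1@[22:22]
[23] read 'c'  n1⇒n2  emit P4@[22:23]
[24] read 'a'  n2⇒n1 ·f  emit P1@[24:24]
[25] read 'c'  n1⇒n2  emit P4@[24:25]
[26] read 'c'  n2⇒n3  emit P5@[25:26]
[27] read 'b'  n3⇒n4  emit P3@[26:27]
[28] read 'a'  n4⇒n5  emit P0@[24:28],P1@[28:28]
[29] read 'a'  n5⇒n1 ·f  emit P1@[29:29]
[30] read 'a'  n1⇒n1 ·f  emit P1@[30:30]
[31] read 'a'  n1⇒n1 ·f  emit P1@[31:31]
[32] read 'a'  n1⇒n1 ·f  emit P1@[32:32]
[33] read 'a'  n1⇒n1 ·f  emit P1@[33:33]
[34] read 'a'  n1⇒n1 ·f  emit P1@[34:34]
[35] read 'a'  n1⇒n1 ·f  emit P1@[35:35]
[36] read 'c'  n1⇒n2  emit P4@[35:36]
[37] read 'c'  n2⇒n3  emit P5@[36:37]
[38] read 'b'  n3⇒n4  emit P3@[37:38]
[39] read 'a'  n4⇒n5  emit P0@[35:39],P1@[39:39]
[40] read 'c'  n5⇒n2 ·f  emit P4@[39:40]
[41] read 'b'  n2⇒n12 ·f  emit P3@[40:41]
[42] read 'c'  n12⇒n7 ·f
[43] read 'c'  n7⇒n13 ·f  emit P5@[42:43]

Result: [[2,1],[3,4],[4,2],[4,5],[5,3],[7,3],[11,1],[12,4],[13,2],[13,5],[14,1],[18,1],[19,4],[20,2],[20,5],[21,1],[22,1],[23,4],[24,1],[25,4],[26,5],[27,3],[28,0],[28,1],[29,1],[30,1],[31,1],[32,1],[33,1],[34,1],[35,1],[36,4],[37,5],[38,3],[39,0],[39,1],[40,4],[41,3],[43,5]]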